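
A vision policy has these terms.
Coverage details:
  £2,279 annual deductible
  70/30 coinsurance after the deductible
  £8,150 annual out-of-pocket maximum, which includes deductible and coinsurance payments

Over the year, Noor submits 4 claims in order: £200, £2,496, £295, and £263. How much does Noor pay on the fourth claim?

£78.90

Claim 1 (£200): entire amount goes to the deductible. Member pays £200; OOP now £200.
Claim 2 (£2,496): deductible takes £2,079, £417 remains; member's 30% is £125.10. Member pays £2,204.10; OOP now £2,404.10.
Claim 3 (£295): deductible already satisfied, so member's share is 30% × £295 = £88.50. Member owes £88.50 (running OOP £2,492.60).
Claim 4 (£263): deductible already satisfied, so member's share is 30% × £263 = £78.90. Member owes £78.90 (running OOP £2,571.50).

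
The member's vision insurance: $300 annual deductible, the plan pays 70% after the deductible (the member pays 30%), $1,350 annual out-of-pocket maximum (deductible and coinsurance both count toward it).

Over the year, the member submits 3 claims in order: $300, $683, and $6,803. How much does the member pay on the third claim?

Claim 1 ($300): entire amount goes to the deductible. Member pays $300; OOP now $300.
Claim 2 ($683): 30% coinsurance on $683 = $204.90. Cost to member: $204.90. OOP to date $504.90.
Claim 3 ($6,803): 30% coinsurance on $6,803 = $2,040.90. That would push OOP to $2,545.80, over the $1,350 cap, so member pays $1,350 − $504.90 = $845.10.

$845.10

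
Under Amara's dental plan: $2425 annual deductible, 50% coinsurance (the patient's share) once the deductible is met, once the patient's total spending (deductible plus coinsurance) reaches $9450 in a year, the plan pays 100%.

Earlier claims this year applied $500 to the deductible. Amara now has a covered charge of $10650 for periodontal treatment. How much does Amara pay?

$6287.50

Remaining deductible: $2425 − $500 = $1925.
That leaves $10650 − $1925 = $8725 for coinsurance.
50% of $8725 = $4362.50 falls to the patient.
That puts the patient's cost at $1925 + $4362.50 = $6287.50 before any cap.
Cumulative spending $500 + $6287.50 = $6787.50 stays under the $9450 maximum.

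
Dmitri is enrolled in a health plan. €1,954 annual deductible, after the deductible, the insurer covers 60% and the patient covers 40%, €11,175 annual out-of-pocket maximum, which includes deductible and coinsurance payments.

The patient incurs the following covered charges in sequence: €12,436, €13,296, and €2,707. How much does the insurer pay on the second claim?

€8,267.80

#1 (€12,436): €1,954 finishes the deductible; €10,482 goes to coinsurance; 40% of €10,482 = €4,192.80. Patient owes €6,146.80 (running OOP €6,146.80). Insurer: €12,436 − €6,146.80 = €6,289.20.
#2 (€13,296): deductible met; 40% of €13,296 = €5,318.40. Adding that to €6,146.80 gives €11,465.20, past the €11,175 cap; patient pays only €11,175 − €6,146.80 = €5,028.20. Plan pays €13,296 − €5,028.20 = €8,267.80.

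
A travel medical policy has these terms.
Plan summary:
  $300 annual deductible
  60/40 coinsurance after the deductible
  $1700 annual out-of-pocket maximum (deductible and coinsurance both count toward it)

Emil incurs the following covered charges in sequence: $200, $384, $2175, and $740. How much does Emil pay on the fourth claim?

$296

#1 ($200): entire amount goes to the deductible. Cost to traveler: $200. OOP to date $200.
#2 ($384): $100 finishes the deductible; $284 goes to coinsurance; 40% of $284 = $113.60. Traveler owes $213.60 (running OOP $413.60).
#3 ($2175): deductible met; 40% of $2175 = $870. Traveler pays $870; OOP now $1283.60.
#4 ($740): deductible met; 40% of $740 = $296. Traveler pays $296; OOP now $1579.60.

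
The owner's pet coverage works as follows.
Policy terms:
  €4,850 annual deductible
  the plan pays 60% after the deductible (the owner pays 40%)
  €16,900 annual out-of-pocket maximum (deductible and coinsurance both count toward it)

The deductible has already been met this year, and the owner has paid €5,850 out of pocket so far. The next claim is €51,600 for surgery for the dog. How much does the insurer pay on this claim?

€40,550

The deductible is already satisfied, so the full bill goes to coinsurance.
40% of €51,600 = €20,640 falls to the owner.
That would bring total out-of-pocket to €26,490, past the €16,900 cap. The owner is capped at €16,900 − €5,850 = €11,050 on this claim.
The insurer covers the remainder: €51,600 − €11,050 = €40,550.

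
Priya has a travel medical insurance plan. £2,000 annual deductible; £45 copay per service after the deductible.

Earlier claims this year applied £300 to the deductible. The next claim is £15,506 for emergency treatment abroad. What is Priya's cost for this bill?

£1,745

£300 of the £2,000 deductible is already met, leaving £1,700.
After the £1,700 deductible portion, £15,506 − £1,700 = £13,806 is subject to the copay.
Copay on this service: £45.
So the traveler owes £1,700 + £45 = £1,745.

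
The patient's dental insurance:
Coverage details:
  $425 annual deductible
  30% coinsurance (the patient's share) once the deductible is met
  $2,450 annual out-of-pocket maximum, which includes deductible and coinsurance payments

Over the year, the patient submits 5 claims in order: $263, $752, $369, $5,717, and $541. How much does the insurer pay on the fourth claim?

Claim 1 ($263): entire amount goes to the deductible. Patient pays $263; OOP now $263. Insurer: $263 − $263 = $0.
Claim 2 ($752): $162 to deductible, leaving $590; patient's 30% is $177. Patient pays $339; OOP now $602. Insurer: $752 − $339 = $413.
Claim 3 ($369): deductible already satisfied, so patient's share is 30% × $369 = $110.70. Patient pays $110.70; OOP now $712.70. Plan pays $369 − $110.70 = $258.30.
Claim 4 ($5,717): deductible met; 30% of $5,717 = $1,715.10. Cost to patient: $1,715.10. OOP to date $2,427.80. Plan pays $5,717 − $1,715.10 = $4,001.90.

$4,001.90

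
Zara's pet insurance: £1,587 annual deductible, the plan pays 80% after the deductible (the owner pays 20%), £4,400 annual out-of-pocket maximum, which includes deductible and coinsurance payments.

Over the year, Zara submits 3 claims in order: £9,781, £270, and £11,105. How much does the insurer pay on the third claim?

Bill 1, £9,781: £1,587 finishes the deductible; £8,194 goes to coinsurance; 20% of £8,194 = £1,638.80. Owner pays £3,225.80; OOP now £3,225.80. Insurer: £9,781 − £3,225.80 = £6,555.20.
Bill 2, £270: deductible already satisfied, so owner's share is 20% × £270 = £54. Owner owes £54 (running OOP £3,279.80). Plan pays £270 − £54 = £216.
Bill 3, £11,105: deductible already satisfied, so owner's share is 20% × £11,105 = £2,221. OOP would hit £5,500.80 > £4,400, so the cap limits the owner to £4,400 − £3,279.80 = £1,120.20. Plan pays £11,105 − £1,120.20 = £9,984.80.

£9,984.80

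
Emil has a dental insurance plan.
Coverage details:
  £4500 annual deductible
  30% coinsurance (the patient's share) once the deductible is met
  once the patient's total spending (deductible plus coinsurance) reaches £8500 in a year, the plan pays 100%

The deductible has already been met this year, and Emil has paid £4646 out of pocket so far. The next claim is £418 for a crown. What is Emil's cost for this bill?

The deductible is already satisfied, so the full bill goes to coinsurance.
Patient's 30% share of £418 is £125.40.
Total out-of-pocket so far would be £4646 + £125.40 = £4771.40, below the £8500 cap — no reduction.

£125.40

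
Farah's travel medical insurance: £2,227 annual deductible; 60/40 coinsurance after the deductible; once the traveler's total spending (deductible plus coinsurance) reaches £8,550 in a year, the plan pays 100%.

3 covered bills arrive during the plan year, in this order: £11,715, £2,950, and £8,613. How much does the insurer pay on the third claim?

#1 (£11,715): £2,227 finishes the deductible; £9,488 goes to coinsurance; traveler's 40% is £3,795.20. Traveler owes £6,022.20 (running OOP £6,022.20). Plan pays £11,715 − £6,022.20 = £5,692.80.
#2 (£2,950): deductible already satisfied, so traveler's share is 40% × £2,950 = £1,180. Traveler pays £1,180; OOP now £7,202.20. Insurer: £2,950 − £1,180 = £1,770.
#3 (£8,613): deductible met; 40% of £8,613 = £3,445.20. OOP would hit £10,647.40 > £8,550, so the cap limits the traveler to £8,550 − £7,202.20 = £1,347.80. Insurer: £8,613 − £1,347.80 = £7,265.20.

£7,265.20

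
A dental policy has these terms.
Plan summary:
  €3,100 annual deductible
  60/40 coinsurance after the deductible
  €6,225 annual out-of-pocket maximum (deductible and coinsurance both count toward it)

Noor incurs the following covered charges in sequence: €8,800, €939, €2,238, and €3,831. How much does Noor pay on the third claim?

€469.40

Bill 1, €8,800: €3,100 to deductible, leaving €5,700; coinsurance €5,700 × 40% = €2,280. Patient owes €5,380 (running OOP €5,380).
Bill 2, €939: 40% coinsurance on €939 = €375.60. Patient pays €375.60; OOP now €5,755.60.
Bill 3, €2,238: 40% coinsurance on €2,238 = €895.20. Adding that to €5,755.60 gives €6,650.80, past the €6,225 cap; patient pays only €6,225 − €5,755.60 = €469.40.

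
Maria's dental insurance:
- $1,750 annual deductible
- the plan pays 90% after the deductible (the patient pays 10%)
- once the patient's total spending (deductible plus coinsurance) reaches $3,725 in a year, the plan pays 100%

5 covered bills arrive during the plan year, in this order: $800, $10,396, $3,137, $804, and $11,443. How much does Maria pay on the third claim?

Claim 1 — $800: fully absorbed by the deductible. Cost to patient: $800. OOP to date $800.
Claim 2 — $10,396: $950 to deductible, leaving $9,446; 10% of $9,446 = $944.60. Cost to patient: $1,894.60. OOP to date $2,694.60.
Claim 3 — $3,137: deductible met; 10% of $3,137 = $313.70. Patient owes $313.70 (running OOP $3,008.30).

$313.70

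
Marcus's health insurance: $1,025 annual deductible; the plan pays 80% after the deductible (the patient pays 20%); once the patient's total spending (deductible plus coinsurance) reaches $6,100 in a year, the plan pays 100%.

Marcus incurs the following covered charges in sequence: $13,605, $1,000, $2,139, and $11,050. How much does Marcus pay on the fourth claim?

$1,931.20

#1 ($13,605): deductible takes $1,025, $12,580 remains; 20% of $12,580 = $2,516. Patient owes $3,541 (running OOP $3,541).
#2 ($1,000): deductible met; 20% of $1,000 = $200. Patient owes $200 (running OOP $3,741).
#3 ($2,139): 20% coinsurance on $2,139 = $427.80. Patient owes $427.80 (running OOP $4,168.80).
#4 ($11,050): deductible met; 20% of $11,050 = $2,210. That would push OOP to $6,378.80, over the $6,100 cap, so patient pays $6,100 − $4,168.80 = $1,931.20.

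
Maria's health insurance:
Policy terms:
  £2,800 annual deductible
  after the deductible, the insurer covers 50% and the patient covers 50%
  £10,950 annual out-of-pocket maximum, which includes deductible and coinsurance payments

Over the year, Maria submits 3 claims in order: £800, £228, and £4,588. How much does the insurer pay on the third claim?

Bill 1, £800: all of it applies to the deductible. Cost to patient: £800. OOP to date £800. Plan pays £800 − £800 = £0.
Bill 2, £228: fully absorbed by the deductible. Patient pays £228; OOP now £1,028. Insurer: £228 − £228 = £0.
Bill 3, £4,588: £1,772 to deductible, leaving £2,816; patient's 50% is £1,408. Cost to patient: £3,180. OOP to date £4,208. Plan pays £4,588 − £3,180 = £1,408.

£1,408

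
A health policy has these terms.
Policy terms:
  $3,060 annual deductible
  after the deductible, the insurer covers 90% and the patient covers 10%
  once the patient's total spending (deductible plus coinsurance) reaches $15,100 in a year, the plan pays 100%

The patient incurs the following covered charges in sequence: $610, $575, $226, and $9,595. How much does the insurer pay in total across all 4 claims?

Bill 1, $610: fully absorbed by the deductible. Patient pays $610; OOP now $610. Plan pays $610 − $610 = $0.
Bill 2, $575: fully absorbed by the deductible. Patient owes $575 (running OOP $1,185). Insurer: $575 − $575 = $0.
Bill 3, $226: entire amount goes to the deductible. Patient owes $226 (running OOP $1,411). Insurer: $226 − $226 = $0.
Bill 4, $9,595: $1,649 to deductible, leaving $7,946; 10% of $7,946 = $794.60. Patient pays $2,443.60; OOP now $3,854.60. Plan pays $9,595 − $2,443.60 = $7,151.40.
Insurer total = bills − patient's total = $11,006 − $3,854.60 = $7,151.40.

$7,151.40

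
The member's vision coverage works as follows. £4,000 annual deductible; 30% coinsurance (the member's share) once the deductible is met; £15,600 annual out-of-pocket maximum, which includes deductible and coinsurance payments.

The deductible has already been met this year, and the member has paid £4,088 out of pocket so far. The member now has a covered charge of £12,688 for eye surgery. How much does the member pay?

The deductible is already satisfied, so the full bill goes to coinsurance.
Member's 30% share of £12,688 is £3,806.40.
Total out-of-pocket so far would be £4,088 + £3,806.40 = £7,894.40, below the £15,600 cap — no reduction.

£3,806.40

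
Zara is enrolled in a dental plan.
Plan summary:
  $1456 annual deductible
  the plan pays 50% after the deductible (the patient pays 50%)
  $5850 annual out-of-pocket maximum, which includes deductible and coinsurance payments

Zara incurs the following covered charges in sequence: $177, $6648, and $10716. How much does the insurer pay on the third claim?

#1 ($177): all of it applies to the deductible. Patient owes $177 (running OOP $177). Insurer: $177 − $177 = $0.
#2 ($6648): $1279 finishes the deductible; $5369 goes to coinsurance; coinsurance $5369 × 50% = $2684.50. Patient pays $3963.50; OOP now $4140.50. Insurer: $6648 − $3963.50 = $2684.50.
#3 ($10716): 50% coinsurance on $10716 = $5358. That would push OOP to $9498.50, over the $5850 cap, so patient pays $5850 − $4140.50 = $1709.50. Insurer: $10716 − $1709.50 = $9006.50.

$9006.50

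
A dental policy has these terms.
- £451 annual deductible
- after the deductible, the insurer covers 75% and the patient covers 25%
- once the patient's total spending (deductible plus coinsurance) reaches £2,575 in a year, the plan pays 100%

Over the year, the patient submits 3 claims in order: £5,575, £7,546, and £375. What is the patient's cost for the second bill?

£843

Bill 1, £5,575: deductible takes £451, £5,124 remains; patient's 25% is £1,281. Patient owes £1,732 (running OOP £1,732).
Bill 2, £7,546: deductible met; 25% of £7,546 = £1,886.50. OOP would hit £3,618.50 > £2,575, so the cap limits the patient to £2,575 − £1,732 = £843.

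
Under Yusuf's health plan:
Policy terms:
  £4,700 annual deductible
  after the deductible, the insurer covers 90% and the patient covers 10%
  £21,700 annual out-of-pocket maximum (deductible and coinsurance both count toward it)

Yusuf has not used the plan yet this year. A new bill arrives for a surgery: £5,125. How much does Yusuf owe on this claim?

£4,742.50

Nothing has been paid toward the £4,700 deductible, so the first £4,700 of this charge is applied there.
The remaining £425 (= £5,125 − £4,700) moves to coinsurance.
Patient's 10% share of £425 is £42.50.
So the patient owes £4,700 + £42.50 = £4,742.50 before any cap.
Cumulative spending £0 + £4,742.50 = £4,742.50 stays under the £21,700 maximum.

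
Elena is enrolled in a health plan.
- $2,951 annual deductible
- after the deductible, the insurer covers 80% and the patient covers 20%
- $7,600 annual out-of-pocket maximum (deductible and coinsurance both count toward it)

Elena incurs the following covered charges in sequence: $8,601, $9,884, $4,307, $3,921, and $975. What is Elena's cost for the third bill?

Bill 1, $8,601: $2,951 finishes the deductible; $5,650 goes to coinsurance; coinsurance $5,650 × 20% = $1,130. Patient owes $4,081 (running OOP $4,081).
Bill 2, $9,884: 20% coinsurance on $9,884 = $1,976.80. Patient owes $1,976.80 (running OOP $6,057.80).
Bill 3, $4,307: 20% coinsurance on $4,307 = $861.40. Patient owes $861.40 (running OOP $6,919.20).

$861.40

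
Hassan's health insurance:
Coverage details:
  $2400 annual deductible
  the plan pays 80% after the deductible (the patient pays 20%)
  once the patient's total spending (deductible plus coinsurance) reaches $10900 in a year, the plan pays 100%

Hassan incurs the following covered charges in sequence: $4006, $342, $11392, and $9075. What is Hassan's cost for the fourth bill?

Bill 1, $4006: deductible takes $2400, $1606 remains; coinsurance $1606 × 20% = $321.20. Patient pays $2721.20; OOP now $2721.20.
Bill 2, $342: 20% coinsurance on $342 = $68.40. Patient owes $68.40 (running OOP $2789.60).
Bill 3, $11392: deductible already satisfied, so patient's share is 20% × $11392 = $2278.40. Cost to patient: $2278.40. OOP to date $5068.
Bill 4, $9075: deductible already satisfied, so patient's share is 20% × $9075 = $1815. Patient owes $1815 (running OOP $6883).

$1815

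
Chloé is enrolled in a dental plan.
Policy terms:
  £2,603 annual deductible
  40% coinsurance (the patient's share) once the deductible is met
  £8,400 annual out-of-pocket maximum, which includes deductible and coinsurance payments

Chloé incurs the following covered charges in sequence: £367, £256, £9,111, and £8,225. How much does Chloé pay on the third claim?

£4,832.40

Bill 1, £367: fully absorbed by the deductible. Patient owes £367 (running OOP £367).
Bill 2, £256: entire amount goes to the deductible. Cost to patient: £256. OOP to date £623.
Bill 3, £9,111: £1,980 to deductible, leaving £7,131; patient's 40% is £2,852.40. Patient pays £4,832.40; OOP now £5,455.40.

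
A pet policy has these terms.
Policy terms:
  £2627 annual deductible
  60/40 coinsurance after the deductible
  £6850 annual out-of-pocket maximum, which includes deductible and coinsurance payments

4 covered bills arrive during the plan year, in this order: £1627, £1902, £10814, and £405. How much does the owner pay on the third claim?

Bill 1, £1627: entire amount goes to the deductible. Owner pays £1627; OOP now £1627.
Bill 2, £1902: £1000 to deductible, leaving £902; 40% of £902 = £360.80. Owner owes £1360.80 (running OOP £2987.80).
Bill 3, £10814: deductible already satisfied, so owner's share is 40% × £10814 = £4325.60. OOP would hit £7313.40 > £6850, so the cap limits the owner to £6850 − £2987.80 = £3862.20.

£3862.20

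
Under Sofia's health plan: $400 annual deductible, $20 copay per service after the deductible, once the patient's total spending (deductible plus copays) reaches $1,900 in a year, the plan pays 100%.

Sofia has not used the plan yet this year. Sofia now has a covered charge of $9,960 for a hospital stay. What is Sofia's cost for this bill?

$420

Deductible not yet touched, so the first $400 of the bill goes to the deductible.
After the $400 deductible portion, $9,960 − $400 = $9,560 is subject to the copay.
Copay on this service: $20.
Patient responsibility before any cap: $400 + $20 = $420.
Cumulative spending $0 + $420 = $420 stays under the $1,900 maximum.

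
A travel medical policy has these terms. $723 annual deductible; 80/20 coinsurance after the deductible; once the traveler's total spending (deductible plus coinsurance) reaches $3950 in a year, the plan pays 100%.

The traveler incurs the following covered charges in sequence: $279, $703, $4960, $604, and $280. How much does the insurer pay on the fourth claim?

Bill 1, $279: fully absorbed by the deductible. Traveler owes $279 (running OOP $279). Insurer: $279 − $279 = $0.
Bill 2, $703: $444 to deductible, leaving $259; traveler's 20% is $51.80. Traveler pays $495.80; OOP now $774.80. Insurer: $703 − $495.80 = $207.20.
Bill 3, $4960: 20% coinsurance on $4960 = $992. Traveler owes $992 (running OOP $1766.80). Insurer: $4960 − $992 = $3968.
Bill 4, $604: deductible met; 20% of $604 = $120.80. Traveler pays $120.80; OOP now $1887.60. Plan pays $604 − $120.80 = $483.20.

$483.20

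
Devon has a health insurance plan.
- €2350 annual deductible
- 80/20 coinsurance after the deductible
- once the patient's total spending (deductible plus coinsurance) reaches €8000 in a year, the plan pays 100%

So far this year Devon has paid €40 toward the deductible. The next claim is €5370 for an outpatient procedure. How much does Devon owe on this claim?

Deductible still to meet: €2350 − €40 = €2310.
That leaves €5370 − €2310 = €3060 for coinsurance.
Coinsurance: €3060 × 20% = €612.
Patient responsibility before any cap: €2310 + €612 = €2922.
Year-to-date out-of-pocket becomes €40 + €2922 = €2962, still under the €8000 maximum, so no cap applies.

€2922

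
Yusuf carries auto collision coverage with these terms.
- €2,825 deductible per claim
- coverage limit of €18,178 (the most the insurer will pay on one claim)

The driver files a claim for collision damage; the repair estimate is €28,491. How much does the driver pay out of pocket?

€10,313

Less the €2,825 deductible: €28,491 − €2,825 = €25,666.
The €18,178 per-incident cap binds; insurer pays €18,178.
Driver's share is the uncovered remainder: €28,491 − €18,178 = €10,313.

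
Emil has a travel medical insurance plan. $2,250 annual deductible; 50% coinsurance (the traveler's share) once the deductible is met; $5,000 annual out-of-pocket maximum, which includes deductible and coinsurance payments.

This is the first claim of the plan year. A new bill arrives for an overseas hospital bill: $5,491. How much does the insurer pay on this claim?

$1,620.50

Deductible not yet touched, so the first $2,250 of the bill goes to the deductible.
That leaves $5,491 − $2,250 = $3,241 for coinsurance.
Traveler's 50% share of $3,241 is $1,620.50.
That puts the traveler's cost at $2,250 + $1,620.50 = $3,870.50 before any cap.
Cumulative spending $0 + $3,870.50 = $3,870.50 stays under the $5,000 maximum.
The insurer covers the remainder: $5,491 − $3,870.50 = $1,620.50.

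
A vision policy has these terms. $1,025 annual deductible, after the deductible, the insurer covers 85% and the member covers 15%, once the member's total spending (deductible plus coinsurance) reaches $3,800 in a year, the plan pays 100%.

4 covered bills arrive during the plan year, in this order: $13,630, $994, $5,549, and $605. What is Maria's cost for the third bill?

Bill 1, $13,630: $1,025 finishes the deductible; $12,605 goes to coinsurance; coinsurance $12,605 × 15% = $1,890.75. Member owes $2,915.75 (running OOP $2,915.75).
Bill 2, $994: deductible already satisfied, so member's share is 15% × $994 = $149.10. Member pays $149.10; OOP now $3,064.85.
Bill 3, $5,549: deductible already satisfied, so member's share is 15% × $5,549 = $832.35. OOP would hit $3,897.20 > $3,800, so the cap limits the member to $3,800 − $3,064.85 = $735.15.

$735.15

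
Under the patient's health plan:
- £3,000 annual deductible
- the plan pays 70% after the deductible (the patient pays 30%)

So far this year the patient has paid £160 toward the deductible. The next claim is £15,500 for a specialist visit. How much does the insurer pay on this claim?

£8,862

Deductible still to meet: £3,000 − £160 = £2,840.
The remaining £12,660 (= £15,500 − £2,840) moves to coinsurance.
Patient's 30% share of £12,660 is £3,798.
Patient responsibility: £2,840 + £3,798 = £6,638.
Insurer pays the balance: £15,500 − £6,638 = £8,862.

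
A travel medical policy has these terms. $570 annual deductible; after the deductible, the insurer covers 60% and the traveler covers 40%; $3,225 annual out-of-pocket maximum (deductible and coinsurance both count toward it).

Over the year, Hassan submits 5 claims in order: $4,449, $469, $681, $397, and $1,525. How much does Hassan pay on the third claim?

$272.40

Claim 1 ($4,449): deductible takes $570, $3,879 remains; traveler's 40% is $1,551.60. Traveler owes $2,121.60 (running OOP $2,121.60).
Claim 2 ($469): deductible met; 40% of $469 = $187.60. Cost to traveler: $187.60. OOP to date $2,309.20.
Claim 3 ($681): 40% coinsurance on $681 = $272.40. Traveler owes $272.40 (running OOP $2,581.60).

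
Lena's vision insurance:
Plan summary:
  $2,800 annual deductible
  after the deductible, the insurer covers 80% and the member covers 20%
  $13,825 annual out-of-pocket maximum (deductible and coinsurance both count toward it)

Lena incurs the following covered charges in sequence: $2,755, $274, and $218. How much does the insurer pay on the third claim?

Claim 1 — $2,755: fully absorbed by the deductible. Member owes $2,755 (running OOP $2,755). Plan pays $2,755 − $2,755 = $0.
Claim 2 — $274: deductible takes $45, $229 remains; member's 20% is $45.80. Member owes $90.80 (running OOP $2,845.80). Plan pays $274 − $90.80 = $183.20.
Claim 3 — $218: 20% coinsurance on $218 = $43.60. Cost to member: $43.60. OOP to date $2,889.40. Insurer: $218 − $43.60 = $174.40.

$174.40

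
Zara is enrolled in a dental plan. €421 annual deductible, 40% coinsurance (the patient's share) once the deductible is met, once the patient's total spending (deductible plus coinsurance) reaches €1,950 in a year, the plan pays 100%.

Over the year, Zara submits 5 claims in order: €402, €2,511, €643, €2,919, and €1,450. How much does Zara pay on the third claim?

Bill 1, €402: all of it applies to the deductible. Patient owes €402 (running OOP €402).
Bill 2, €2,511: €19 finishes the deductible; €2,492 goes to coinsurance; 40% of €2,492 = €996.80. Cost to patient: €1,015.80. OOP to date €1,417.80.
Bill 3, €643: deductible met; 40% of €643 = €257.20. Patient pays €257.20; OOP now €1,675.

€257.20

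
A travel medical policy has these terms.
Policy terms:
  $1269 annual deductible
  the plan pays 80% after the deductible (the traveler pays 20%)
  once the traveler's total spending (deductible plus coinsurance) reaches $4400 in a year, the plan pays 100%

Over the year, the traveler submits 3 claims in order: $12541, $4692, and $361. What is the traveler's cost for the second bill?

$876.60

Bill 1, $12541: $1269 to deductible, leaving $11272; coinsurance $11272 × 20% = $2254.40. Traveler owes $3523.40 (running OOP $3523.40).
Bill 2, $4692: deductible already satisfied, so traveler's share is 20% × $4692 = $938.40. That would push OOP to $4461.80, over the $4400 cap, so traveler pays $4400 − $3523.40 = $876.60.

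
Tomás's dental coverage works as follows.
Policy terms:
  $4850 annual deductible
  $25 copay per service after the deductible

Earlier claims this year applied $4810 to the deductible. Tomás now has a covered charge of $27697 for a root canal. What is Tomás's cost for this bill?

Remaining deductible: $4850 − $4810 = $40.
The remaining $27657 (= $27697 − $40) moves to the copay.
Copay on this service: $25.
So the patient owes $40 + $25 = $65.

$65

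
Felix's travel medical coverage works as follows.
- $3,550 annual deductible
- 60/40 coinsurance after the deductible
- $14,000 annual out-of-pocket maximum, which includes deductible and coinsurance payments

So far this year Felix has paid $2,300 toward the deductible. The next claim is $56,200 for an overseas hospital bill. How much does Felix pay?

$2,300 of the $3,550 deductible is already met, leaving $1,250.
After the $1,250 deductible portion, $56,200 − $1,250 = $54,950 is subject to coinsurance.
Coinsurance: $54,950 × 40% = $21,980.
That puts the traveler's cost at $1,250 + $21,980 = $23,230 before any cap.
Adding $23,230 to the $2,300 already spent would give $25,530, which exceeds the $14,000 cap; the traveler pays just $14,000 − $2,300 = $11,700.

$11,700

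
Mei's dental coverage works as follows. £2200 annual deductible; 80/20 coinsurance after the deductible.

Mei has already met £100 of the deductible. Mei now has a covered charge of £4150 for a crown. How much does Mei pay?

Deductible still to meet: £2200 − £100 = £2100.
After the £2100 deductible portion, £4150 − £2100 = £2050 is subject to coinsurance.
Coinsurance: £2050 × 20% = £410.
So the patient owes £2100 + £410 = £2510.

£2510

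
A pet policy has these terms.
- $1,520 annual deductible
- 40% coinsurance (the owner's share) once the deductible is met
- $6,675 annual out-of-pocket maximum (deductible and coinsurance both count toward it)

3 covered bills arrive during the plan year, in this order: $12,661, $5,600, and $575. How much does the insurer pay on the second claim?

Claim 1 ($12,661): deductible takes $1,520, $11,141 remains; owner's 40% is $4,456.40. Owner pays $5,976.40; OOP now $5,976.40. Insurer: $12,661 − $5,976.40 = $6,684.60.
Claim 2 ($5,600): deductible met; 40% of $5,600 = $2,240. OOP would hit $8,216.40 > $6,675, so the cap limits the owner to $6,675 − $5,976.40 = $698.60. Plan pays $5,600 − $698.60 = $4,901.40.

$4,901.40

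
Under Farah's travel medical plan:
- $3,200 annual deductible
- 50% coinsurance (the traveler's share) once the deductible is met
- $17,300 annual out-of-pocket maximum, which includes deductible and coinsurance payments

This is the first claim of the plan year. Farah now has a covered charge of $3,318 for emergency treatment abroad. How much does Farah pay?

The full $3,200 deductible is still open; $3,200 of this bill applies to it.
After the $3,200 deductible portion, $3,318 − $3,200 = $118 is subject to coinsurance.
50% of $118 = $59 falls to the traveler.
Traveler responsibility before any cap: $3,200 + $59 = $3,259.
Cumulative spending $0 + $3,259 = $3,259 stays under the $17,300 maximum.

$3,259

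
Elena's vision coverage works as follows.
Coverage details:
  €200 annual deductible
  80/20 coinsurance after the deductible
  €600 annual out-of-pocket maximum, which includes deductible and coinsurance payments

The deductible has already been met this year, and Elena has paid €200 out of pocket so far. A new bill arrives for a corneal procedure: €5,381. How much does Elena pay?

The deductible is already satisfied, so the full bill goes to coinsurance.
Coinsurance: €5,381 × 20% = €1,076.20.
Year-to-date out-of-pocket would reach €200 + €1,076.20 = €1,276.20, above the €600 maximum, so the member pays only €600 − €200 = €400.

€400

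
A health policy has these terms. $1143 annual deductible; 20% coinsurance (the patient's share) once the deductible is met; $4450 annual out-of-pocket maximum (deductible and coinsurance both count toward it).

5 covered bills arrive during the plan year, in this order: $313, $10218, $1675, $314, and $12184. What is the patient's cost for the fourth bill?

$62.80

Claim 1 — $313: all of it applies to the deductible. Patient owes $313 (running OOP $313).
Claim 2 — $10218: $830 to deductible, leaving $9388; patient's 20% is $1877.60. Cost to patient: $2707.60. OOP to date $3020.60.
Claim 3 — $1675: 20% coinsurance on $1675 = $335. Cost to patient: $335. OOP to date $3355.60.
Claim 4 — $314: 20% coinsurance on $314 = $62.80. Patient pays $62.80; OOP now $3418.40.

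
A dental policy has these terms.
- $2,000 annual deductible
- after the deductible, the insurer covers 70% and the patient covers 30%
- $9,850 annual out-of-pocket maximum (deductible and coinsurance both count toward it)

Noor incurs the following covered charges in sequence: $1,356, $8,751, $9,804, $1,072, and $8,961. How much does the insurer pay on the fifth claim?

Bill 1, $1,356: all of it applies to the deductible. Patient owes $1,356 (running OOP $1,356). Plan pays $1,356 − $1,356 = $0.
Bill 2, $8,751: deductible takes $644, $8,107 remains; 30% of $8,107 = $2,432.10. Patient pays $3,076.10; OOP now $4,432.10. Plan pays $8,751 − $3,076.10 = $5,674.90.
Bill 3, $9,804: 30% coinsurance on $9,804 = $2,941.20. Patient pays $2,941.20; OOP now $7,373.30. Insurer: $9,804 − $2,941.20 = $6,862.80.
Bill 4, $1,072: deductible already satisfied, so patient's share is 30% × $1,072 = $321.60. Patient pays $321.60; OOP now $7,694.90. Insurer: $1,072 − $321.60 = $750.40.
Bill 5, $8,961: 30% coinsurance on $8,961 = $2,688.30. Adding that to $7,694.90 gives $10,383.20, past the $9,850 cap; patient pays only $9,850 − $7,694.90 = $2,155.10. Insurer: $8,961 − $2,155.10 = $6,805.90.

$6,805.90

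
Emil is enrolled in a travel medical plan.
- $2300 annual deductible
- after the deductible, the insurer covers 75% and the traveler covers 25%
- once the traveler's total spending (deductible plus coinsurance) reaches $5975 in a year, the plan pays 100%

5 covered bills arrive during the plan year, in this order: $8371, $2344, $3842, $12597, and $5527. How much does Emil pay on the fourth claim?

Claim 1 ($8371): deductible takes $2300, $6071 remains; 25% of $6071 = $1517.75. Traveler pays $3817.75; OOP now $3817.75.
Claim 2 ($2344): 25% coinsurance on $2344 = $586. Traveler owes $586 (running OOP $4403.75).
Claim 3 ($3842): deductible met; 25% of $3842 = $960.50. Traveler owes $960.50 (running OOP $5364.25).
Claim 4 ($12597): deductible met; 25% of $12597 = $3149.25. Adding that to $5364.25 gives $8513.50, past the $5975 cap; traveler pays only $5975 − $5364.25 = $610.75.

$610.75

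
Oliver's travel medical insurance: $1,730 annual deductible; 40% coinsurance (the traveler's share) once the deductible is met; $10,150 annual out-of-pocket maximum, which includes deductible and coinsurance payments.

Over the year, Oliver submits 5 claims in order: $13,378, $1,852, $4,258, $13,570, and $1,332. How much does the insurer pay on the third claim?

Claim 1 ($13,378): $1,730 to deductible, leaving $11,648; coinsurance $11,648 × 40% = $4,659.20. Traveler pays $6,389.20; OOP now $6,389.20. Insurer: $13,378 − $6,389.20 = $6,988.80.
Claim 2 ($1,852): deductible met; 40% of $1,852 = $740.80. Traveler owes $740.80 (running OOP $7,130). Plan pays $1,852 − $740.80 = $1,111.20.
Claim 3 ($4,258): deductible met; 40% of $4,258 = $1,703.20. Traveler owes $1,703.20 (running OOP $8,833.20). Insurer: $4,258 − $1,703.20 = $2,554.80.

$2,554.80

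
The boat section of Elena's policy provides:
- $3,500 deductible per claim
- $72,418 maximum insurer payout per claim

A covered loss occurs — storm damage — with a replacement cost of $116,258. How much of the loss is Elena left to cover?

$43,840

Subtract the deductible: $116,258 − $3,500 = $112,758.
The $72,418 per-incident cap binds; insurer pays $72,418.
Owner's share is the uncovered remainder: $116,258 − $72,418 = $43,840.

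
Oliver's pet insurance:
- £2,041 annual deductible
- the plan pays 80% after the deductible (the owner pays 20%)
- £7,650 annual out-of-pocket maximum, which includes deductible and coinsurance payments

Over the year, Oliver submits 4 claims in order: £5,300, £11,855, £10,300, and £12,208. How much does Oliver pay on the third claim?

£2,060

#1 (£5,300): £2,041 to deductible, leaving £3,259; 20% of £3,259 = £651.80. Owner owes £2,692.80 (running OOP £2,692.80).
#2 (£11,855): deductible met; 20% of £11,855 = £2,371. Owner owes £2,371 (running OOP £5,063.80).
#3 (£10,300): 20% coinsurance on £10,300 = £2,060. Owner owes £2,060 (running OOP £7,123.80).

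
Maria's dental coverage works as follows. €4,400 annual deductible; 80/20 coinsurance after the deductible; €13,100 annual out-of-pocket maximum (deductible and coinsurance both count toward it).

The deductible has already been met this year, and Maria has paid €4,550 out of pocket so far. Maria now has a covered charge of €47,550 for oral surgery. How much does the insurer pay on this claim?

€39,000

With the deductible met, the entire €47,550 is subject to coinsurance.
20% of €47,550 = €9,510 falls to the patient.
Adding €9,510 to the €4,550 already spent would give €14,060, which exceeds the €13,100 cap; the patient pays just €13,100 − €4,550 = €8,550.
The plan picks up €47,550 − €8,550 = €39,000.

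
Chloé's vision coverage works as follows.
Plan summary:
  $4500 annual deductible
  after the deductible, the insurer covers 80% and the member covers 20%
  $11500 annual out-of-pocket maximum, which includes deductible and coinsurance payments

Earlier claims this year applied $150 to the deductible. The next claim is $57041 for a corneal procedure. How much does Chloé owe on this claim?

Remaining deductible: $4500 − $150 = $4350.
After the $4350 deductible portion, $57041 − $4350 = $52691 is subject to coinsurance.
20% of $52691 = $10538.20 falls to the member.
Member responsibility before any cap: $4350 + $10538.20 = $14888.20.
That would bring total out-of-pocket to $15038.20, past the $11500 cap. The member is capped at $11500 − $150 = $11350 on this claim.

$11350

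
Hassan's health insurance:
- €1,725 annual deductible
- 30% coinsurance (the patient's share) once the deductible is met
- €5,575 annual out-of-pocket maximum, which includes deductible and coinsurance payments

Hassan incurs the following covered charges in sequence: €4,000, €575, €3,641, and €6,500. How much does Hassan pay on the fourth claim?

€1,902.70

Claim 1 (€4,000): €1,725 to deductible, leaving €2,275; patient's 30% is €682.50. Patient owes €2,407.50 (running OOP €2,407.50).
Claim 2 (€575): deductible met; 30% of €575 = €172.50. Patient owes €172.50 (running OOP €2,580).
Claim 3 (€3,641): deductible already satisfied, so patient's share is 30% × €3,641 = €1,092.30. Patient owes €1,092.30 (running OOP €3,672.30).
Claim 4 (€6,500): 30% coinsurance on €6,500 = €1,950. That would push OOP to €5,622.30, over the €5,575 cap, so patient pays €5,575 − €3,672.30 = €1,902.70.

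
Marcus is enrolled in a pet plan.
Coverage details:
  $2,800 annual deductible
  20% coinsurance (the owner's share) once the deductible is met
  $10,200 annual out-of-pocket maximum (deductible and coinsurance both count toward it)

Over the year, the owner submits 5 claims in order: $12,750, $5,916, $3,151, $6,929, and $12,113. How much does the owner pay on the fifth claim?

Bill 1, $12,750: $2,800 finishes the deductible; $9,950 goes to coinsurance; coinsurance $9,950 × 20% = $1,990. Owner owes $4,790 (running OOP $4,790).
Bill 2, $5,916: 20% coinsurance on $5,916 = $1,183.20. Owner owes $1,183.20 (running OOP $5,973.20).
Bill 3, $3,151: deductible already satisfied, so owner's share is 20% × $3,151 = $630.20. Owner pays $630.20; OOP now $6,603.40.
Bill 4, $6,929: deductible met; 20% of $6,929 = $1,385.80. Owner pays $1,385.80; OOP now $7,989.20.
Bill 5, $12,113: 20% coinsurance on $12,113 = $2,422.60. OOP would hit $10,411.80 > $10,200, so the cap limits the owner to $10,200 − $7,989.20 = $2,210.80.

$2,210.80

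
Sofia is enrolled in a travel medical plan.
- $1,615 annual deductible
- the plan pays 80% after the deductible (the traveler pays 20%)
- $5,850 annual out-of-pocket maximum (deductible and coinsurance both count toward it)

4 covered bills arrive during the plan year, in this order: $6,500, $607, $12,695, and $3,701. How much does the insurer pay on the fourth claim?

#1 ($6,500): $1,615 finishes the deductible; $4,885 goes to coinsurance; coinsurance $4,885 × 20% = $977. Traveler pays $2,592; OOP now $2,592. Plan pays $6,500 − $2,592 = $3,908.
#2 ($607): 20% coinsurance on $607 = $121.40. Traveler owes $121.40 (running OOP $2,713.40). Insurer: $607 − $121.40 = $485.60.
#3 ($12,695): deductible met; 20% of $12,695 = $2,539. Traveler owes $2,539 (running OOP $5,252.40). Insurer: $12,695 − $2,539 = $10,156.
#4 ($3,701): deductible met; 20% of $3,701 = $740.20. That would push OOP to $5,992.60, over the $5,850 cap, so traveler pays $5,850 − $5,252.40 = $597.60. Plan pays $3,701 − $597.60 = $3,103.40.

$3,103.40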